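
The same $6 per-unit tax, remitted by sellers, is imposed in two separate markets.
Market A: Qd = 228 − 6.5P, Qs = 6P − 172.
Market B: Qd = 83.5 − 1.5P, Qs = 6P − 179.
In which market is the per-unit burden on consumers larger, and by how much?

Market B, by $1.92.

Market A: pre-tax P* = $32, Q* = 20; post-tax Q = 1.28; per-unit burden on consumers = $2.88.
Market B: pre-tax P* = $35, Q* = 31; post-tax Q = 23.8; per-unit burden on consumers = $4.8.
Difference: $2.88 vs $4.8 → market B is larger by $1.92.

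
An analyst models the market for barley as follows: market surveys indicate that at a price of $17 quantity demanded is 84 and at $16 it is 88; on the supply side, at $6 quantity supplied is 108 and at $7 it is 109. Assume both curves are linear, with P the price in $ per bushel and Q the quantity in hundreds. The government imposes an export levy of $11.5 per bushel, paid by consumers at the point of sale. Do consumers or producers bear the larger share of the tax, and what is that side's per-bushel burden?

Demand slope: (88 − 84)/(16 − 17) = -4, so Qd = 152 − 4P.
Supply slope: (109 − 108)/(7 − 6) = 1, so Qs = P + 102.
Before the tax: set 152 − 4P = P + 102 → P* = $10, Q* = 112.
With the tax collected from consumers, demand (in seller-price terms) shifts: Qd = 152 − 4(P + 11.5).
New equilibrium: consumers pay $12.3, producers receive $0.8, Q = 102.8. (Wedge: Pb − Ps = 11.5.)
Per-bushel burden: consumers $2.3, producers $9.2.
Producers take the larger share because supply is less price-elastic here (demand slope 4 vs supply slope 1).
The less price-elastic side of the market bears the larger share of a per-unit tax.

Producers bear the larger share: $9.2 per bushel.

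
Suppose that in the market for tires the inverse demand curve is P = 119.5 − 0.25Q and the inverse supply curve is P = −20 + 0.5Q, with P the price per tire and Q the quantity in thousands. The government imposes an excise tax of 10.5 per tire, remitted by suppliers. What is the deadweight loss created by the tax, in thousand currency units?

Deadweight loss = 73.5 thousand.

Rewrite in direct form: Qd = 478 − 4P and Qs = 2P + 40.
Without the tax, 478 − 4P = 2P + 40 gives 6P = 438, so P* = 73 and Q* = 186.
With the tax collected from suppliers, supply shifts: Qs = 2(P − 10.5) + 40.
Solving gives Q = 172 with buyers paying 76.5 and suppliers receiving 66 (the 10.5 wedge).
Quantity falls by |ΔQ| = |186 − 172| = 14.
DWL = ½ · t · |ΔQ| = ½ · 10.5 · 14 = 73.5.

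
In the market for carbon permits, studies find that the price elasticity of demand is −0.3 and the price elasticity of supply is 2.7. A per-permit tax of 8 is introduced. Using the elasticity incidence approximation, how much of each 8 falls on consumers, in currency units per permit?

Consumers bear ≈ 7.2 per permit.

Incidence ratio: consumers' share ≈ εs / (εs + |εd|) = 2.7 / (2.7 + 0.3) = 0.9.
So consumers bear ≈ 0.9 × 8 = 7.2; sellers bear 0.8.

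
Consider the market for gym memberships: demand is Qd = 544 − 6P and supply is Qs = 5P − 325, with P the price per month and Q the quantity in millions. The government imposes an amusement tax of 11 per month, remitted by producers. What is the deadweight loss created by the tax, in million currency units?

Deadweight loss = 165 million.

Before the tax: set 544 − 6P = 5P − 325 → P* = 79, Q* = 70.
With the tax collected from producers, supply shifts: Qs = 5(P − 11) − 325.
Solving gives Q = 40 with buyers paying 84 and producers receiving 73 (the 11 wedge).
Quantity falls by |ΔQ| = |70 − 40| = 30.
DWL = ½ · t · |ΔQ| = ½ · 11 · 30 = 165.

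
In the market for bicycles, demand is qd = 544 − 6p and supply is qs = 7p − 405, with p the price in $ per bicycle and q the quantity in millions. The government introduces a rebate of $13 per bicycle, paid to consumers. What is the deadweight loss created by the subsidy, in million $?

Deadweight loss = $273 million.

Before the subsidy: set 544 − 6p = 7p − 405 → p* = $73, q* = 106.
With a per-unit subsidy paid to consumers, each effectively pays p − 13, so demand becomes qd = 544 − 6(p − 13).
New equilibrium: consumers pay $66, sellers receive $79, q = 148. (Wedge: pb − ps = −13.)
Quantity rises by |ΔQ| = |106 − 148| = 42.
DWL = ½ · t · |ΔQ| = ½ · 13 · 42 = $273.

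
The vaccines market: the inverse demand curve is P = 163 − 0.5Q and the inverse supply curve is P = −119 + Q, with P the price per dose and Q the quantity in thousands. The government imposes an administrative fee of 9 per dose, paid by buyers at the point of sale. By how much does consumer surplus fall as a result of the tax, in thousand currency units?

Consumer surplus falls by 555 thousand.

Inverting to Q(P) form: Qd = 326 − 2P; Qs = P + 119.
Without the tax, 326 − 2P = P + 119 gives 3P = 207, so P* = 69 and Q* = 188.
With the tax collected from buyers, demand (in seller-price terms) shifts: Qd = 326 − 2(P + 9).
Solving gives Q = 182 with buyers paying 72 and producers receiving 63 (the 9 wedge).
ΔCS is the trapezoid between Q = 182 and Q = 188 of height 3: ½ · (188 + 182) · 3 = 555.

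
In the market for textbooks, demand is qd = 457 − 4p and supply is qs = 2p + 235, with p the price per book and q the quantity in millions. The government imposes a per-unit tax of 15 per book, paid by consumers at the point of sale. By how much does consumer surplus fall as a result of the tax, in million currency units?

Consumer surplus falls by 1495 million.

Before the tax: set 457 − 4p = 2p + 235 → p* = 37, q* = 309.
With the tax collected from consumers, demand (in seller-price terms) shifts: qd = 457 − 4(p + 15).
Solving gives q = 289 with consumers paying 42 and suppliers receiving 27 (the 15 wedge).
ΔCS is the trapezoid between Q = 289 and Q = 309 of height 5: ½ · (309 + 289) · 5 = 1495.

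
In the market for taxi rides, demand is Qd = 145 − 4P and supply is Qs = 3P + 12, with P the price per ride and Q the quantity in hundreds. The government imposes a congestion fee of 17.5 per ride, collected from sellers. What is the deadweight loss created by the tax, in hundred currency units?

Before the tax: set 145 − 4P = 3P + 12 → P* = 19, Q* = 69.
With the tax collected from sellers, supply shifts: Qs = 3(P − 17.5) + 12.
Solving gives Q = 39 with consumers paying 26.5 and sellers receiving 9 (the 17.5 wedge).
Quantity falls by |ΔQ| = |69 − 39| = 30.
DWL = ½ · t · |ΔQ| = ½ · 17.5 · 30 = 262.5.

Deadweight loss = 262.5 hundred.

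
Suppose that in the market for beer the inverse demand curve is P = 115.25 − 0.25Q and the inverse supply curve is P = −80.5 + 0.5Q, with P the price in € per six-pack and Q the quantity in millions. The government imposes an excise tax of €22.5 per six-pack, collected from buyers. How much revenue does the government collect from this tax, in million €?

Rewrite in direct form: Qd = 461 − 4P and Qs = 2P + 161.
Before the tax: set 461 − 4P = 2P + 161 → P* = €50, Q* = 261.
With the tax collected from buyers, demand (in seller-price terms) shifts: Qd = 461 − 4(P + 22.5).
New equilibrium: buyers pay €57.5, suppliers receive €35, Q = 231. (Wedge: Pb − Ps = 22.5.)
Revenue = t · Q = 22.5 · 231 = €5197.5.

Tax revenue = €5197.5 million.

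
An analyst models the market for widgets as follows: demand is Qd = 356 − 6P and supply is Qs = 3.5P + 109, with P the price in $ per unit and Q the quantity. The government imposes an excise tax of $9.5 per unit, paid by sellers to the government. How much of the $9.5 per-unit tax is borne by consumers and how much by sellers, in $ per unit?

Before the tax: set 356 − 6P = 3.5P + 109 → P* = $26, Q* = 200.
With the tax collected from sellers, supply shifts: Qs = 3.5(P − 9.5) + 109.
Solving gives Q = 179 with consumers paying $29.5 and sellers receiving $20 (the $9.5 wedge).
Burden on consumers: $3.5; on sellers: $6. (They sum to $9.5.)
The less price-elastic side of the market bears the larger share of a per-unit tax.

Consumers bear $3.5 per unit; sellers bear $6 per unit.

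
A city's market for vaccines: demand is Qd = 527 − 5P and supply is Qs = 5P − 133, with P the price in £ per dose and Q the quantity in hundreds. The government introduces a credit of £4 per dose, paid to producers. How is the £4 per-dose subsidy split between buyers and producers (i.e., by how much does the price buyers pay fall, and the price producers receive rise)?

Without the subsidy, 527 − 5P = 5P − 133 gives 10P = 660, so P* = £66 and Q* = 197.
With a per-unit subsidy paid to producers, each receives P + 4 per unit sold, so supply becomes Qs = 5(P + 4) − 133.
New equilibrium: buyers pay £64, producers receive £68, Q = 207. (Wedge: Pb − Ps = −4.)
Gain to buyers: £2; to producers: £2. (They sum to £4.)

Buyers gain £2 per dose; producers gain £2 per dose.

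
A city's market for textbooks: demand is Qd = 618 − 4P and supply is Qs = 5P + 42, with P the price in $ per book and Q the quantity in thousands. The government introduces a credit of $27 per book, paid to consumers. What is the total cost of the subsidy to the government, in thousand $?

Government outlay = $11394 thousand.

Before the subsidy: set 618 − 4P = 5P + 42 → P* = $64, Q* = 362.
With a per-unit subsidy paid to consumers, each effectively pays P − 27, so demand becomes Qd = 618 − 4(P − 27).
New equilibrium: consumers pay $49, suppliers receive $76, Q = 422. (Wedge: Pb − Ps = −27.)
Outlay = t · Q = 27 · 422 = $11394.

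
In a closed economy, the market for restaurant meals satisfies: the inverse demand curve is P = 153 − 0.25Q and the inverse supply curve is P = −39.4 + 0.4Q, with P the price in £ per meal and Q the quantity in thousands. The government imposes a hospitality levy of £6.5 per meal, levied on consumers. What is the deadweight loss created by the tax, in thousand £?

Deadweight loss = £32.5 thousand.

Rewrite in direct form: Qd = 612 − 4P and Qs = 2.5P + 98.5.
Before the tax: set 612 − 4P = 2.5P + 98.5 → P* = £79, Q* = 296.
With the tax collected from consumers, demand (in seller-price terms) shifts: Qd = 612 − 4(P + 6.5).
New equilibrium: consumers pay £81.5, suppliers receive £75, Q = 286. (Wedge: Pb − Ps = 6.5.)
Quantity falls by |ΔQ| = |296 − 286| = 10.
DWL = ½ · t · |ΔQ| = ½ · 6.5 · 10 = £32.5.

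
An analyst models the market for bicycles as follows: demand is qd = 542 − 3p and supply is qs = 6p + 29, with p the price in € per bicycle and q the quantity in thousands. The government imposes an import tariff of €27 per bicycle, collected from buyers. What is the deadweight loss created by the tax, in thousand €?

Before the tax: set 542 − 3p = 6p + 29 → p* = €57, q* = 371.
With the tax collected from buyers, demand (in seller-price terms) shifts: qd = 542 − 3(p + 27).
New equilibrium: buyers pay €75, producers receive €48, q = 317. (Wedge: pb − ps = 27.)
Quantity falls by |ΔQ| = |371 − 317| = 54.
DWL = ½ · t · |ΔQ| = ½ · 27 · 54 = €729.

Deadweight loss = €729 thousand.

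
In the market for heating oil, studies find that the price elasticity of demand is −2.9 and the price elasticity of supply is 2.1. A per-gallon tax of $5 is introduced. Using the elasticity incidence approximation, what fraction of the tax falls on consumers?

Consumers' share ≈ 0.42.

Incidence ratio: consumers' share ≈ εs / (εs + |εd|) = 2.1 / (2.1 + 2.9) = 0.42.
Supply is the less elastic side, so consumers bear the smaller share.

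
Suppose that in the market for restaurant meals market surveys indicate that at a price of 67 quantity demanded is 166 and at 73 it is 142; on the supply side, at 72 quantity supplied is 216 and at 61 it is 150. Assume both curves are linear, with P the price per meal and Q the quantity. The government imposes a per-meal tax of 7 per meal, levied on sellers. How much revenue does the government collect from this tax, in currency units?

Tax revenue = 1100.4.

Demand slope: (142 − 166)/(73 − 67) = -4, so Qd = 434 − 4P.
Supply slope: (150 − 216)/(61 − 72) = 6, so Qs = 6P − 216.
Before the tax: set 434 − 4P = 6P − 216 → P* = 65, Q* = 174.
With the tax collected from sellers, supply shifts: Qs = 6(P − 7) − 216.
Solving gives Q = 157.2 with consumers paying 69.2 and sellers receiving 62.2 (the 7 wedge).
Revenue = t · Q = 7 · 157.2 = 1100.4.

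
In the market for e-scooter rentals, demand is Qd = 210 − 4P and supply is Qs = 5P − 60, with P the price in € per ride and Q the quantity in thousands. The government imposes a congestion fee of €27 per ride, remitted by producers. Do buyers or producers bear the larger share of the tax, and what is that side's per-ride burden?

Buyers bear the larger share: €15 per ride.

Without the tax, 210 − 4P = 5P − 60 gives 9P = 270, so P* = €30 and Q* = 90.
With the tax collected from producers, supply shifts: Qs = 5(P − 27) − 60.
Solving gives Q = 30 with buyers paying €45 and producers receiving €18 (the €27 wedge).
Per-ride burden: buyers €15, producers €12.
Buyers take the larger share because demand is less price-elastic here (demand slope 4 vs supply slope 5).
The less price-elastic side of the market bears the larger share of a per-unit tax.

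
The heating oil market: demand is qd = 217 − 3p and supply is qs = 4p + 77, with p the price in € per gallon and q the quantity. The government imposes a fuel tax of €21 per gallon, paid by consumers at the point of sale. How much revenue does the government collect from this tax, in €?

Tax revenue = €2541.

Before the tax: set 217 − 3p = 4p + 77 → p* = €20, q* = 157.
With the tax collected from consumers, demand (in seller-price terms) shifts: qd = 217 − 3(p + 21).
Solving gives q = 121 with consumers paying €32 and sellers receiving €11 (the €21 wedge).
Revenue = t · Q = 21 · 121 = €2541.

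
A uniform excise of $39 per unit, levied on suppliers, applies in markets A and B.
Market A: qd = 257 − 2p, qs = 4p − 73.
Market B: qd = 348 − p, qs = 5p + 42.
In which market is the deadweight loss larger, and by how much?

Market A, by $380.25.

Market A: pre-tax p* = $55, q* = 147; post-tax q = 95; deadweight loss = $1014.
Market B: pre-tax p* = $51, q* = 297; post-tax q = 264.5; deadweight loss = $633.75.
Difference: $1014 vs $633.75 → market A is larger by $380.25.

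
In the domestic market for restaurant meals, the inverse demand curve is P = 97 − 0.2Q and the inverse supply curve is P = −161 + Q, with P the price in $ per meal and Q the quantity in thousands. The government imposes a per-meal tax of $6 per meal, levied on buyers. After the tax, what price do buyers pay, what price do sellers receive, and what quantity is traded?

Buyers pay $55; sellers receive $49; quantity = 210.

Rewrite in direct form: Qd = 485 − 5P and Qs = P + 161.
Without the tax, 485 − 5P = P + 161 gives 6P = 324, so P* = $54 and Q* = 215.
With the tax collected from buyers, demand (in seller-price terms) shifts: Qd = 485 − 5(P + 6).
New equilibrium: buyers pay $55, sellers receive $49, Q = 210. (Wedge: Pb − Ps = 6.)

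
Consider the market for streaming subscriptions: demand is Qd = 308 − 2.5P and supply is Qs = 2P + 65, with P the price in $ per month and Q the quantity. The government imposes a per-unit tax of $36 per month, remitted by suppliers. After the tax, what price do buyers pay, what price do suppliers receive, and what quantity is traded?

Before the tax: set 308 − 2.5P = 2P + 65 → P* = $54, Q* = 173.
With the tax collected from suppliers, supply shifts: Qs = 2(P − 36) + 65.
Solving gives Q = 133 with buyers paying $70 and suppliers receiving $34 (the $36 wedge).

Buyers pay $70; suppliers receive $34; quantity = 133.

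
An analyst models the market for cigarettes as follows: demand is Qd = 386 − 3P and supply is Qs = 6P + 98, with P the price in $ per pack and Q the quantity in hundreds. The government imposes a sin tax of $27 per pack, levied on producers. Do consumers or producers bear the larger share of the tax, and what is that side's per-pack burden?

Without the tax, 386 − 3P = 6P + 98 gives 9P = 288, so P* = $32 and Q* = 290.
With the tax collected from producers, supply shifts: Qs = 6(P − 27) + 98.
New equilibrium: consumers pay $50, producers receive $23, Q = 236. (Wedge: Pb − Ps = 27.)
Per-pack burden: consumers $18, producers $9.
Consumers take the larger share because demand is less price-elastic here (demand slope 3 vs supply slope 6).

Consumers bear the larger share: $18 per pack.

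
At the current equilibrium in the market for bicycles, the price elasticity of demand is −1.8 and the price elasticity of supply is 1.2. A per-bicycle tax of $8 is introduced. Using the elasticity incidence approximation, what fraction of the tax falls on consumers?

Consumers' share ≈ 0.4.

Incidence ratio: consumers' share ≈ εs / (εs + |εd|) = 1.2 / (1.2 + 1.8) = 0.4.
Supply is the less elastic side, so consumers bear the smaller share.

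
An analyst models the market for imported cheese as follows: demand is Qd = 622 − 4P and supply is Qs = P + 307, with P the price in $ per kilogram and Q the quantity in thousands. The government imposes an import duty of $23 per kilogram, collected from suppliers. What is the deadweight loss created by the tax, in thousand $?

Deadweight loss = $211.6 thousand.

Before the tax: set 622 − 4P = P + 307 → P* = $63, Q* = 370.
With the tax collected from suppliers, supply shifts: Qs = (P − 23) + 307.
New equilibrium: buyers pay $67.6, suppliers receive $44.6, Q = 351.6. (Wedge: Pb − Ps = 23.)
Quantity falls by |ΔQ| = |370 − 351.6| = 18.4.
DWL = ½ · t · |ΔQ| = ½ · 23 · 18.4 = $211.6.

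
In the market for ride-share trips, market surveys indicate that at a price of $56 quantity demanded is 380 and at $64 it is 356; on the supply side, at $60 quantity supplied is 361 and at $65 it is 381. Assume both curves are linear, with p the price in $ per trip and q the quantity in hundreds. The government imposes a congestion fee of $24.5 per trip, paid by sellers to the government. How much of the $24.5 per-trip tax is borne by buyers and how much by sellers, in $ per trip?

Demand slope: (356 − 380)/(64 − 56) = -3, so qd = 548 − 3p.
Supply slope: (381 − 361)/(65 − 60) = 4, so qs = 4p + 121.
Before the tax: set 548 − 3p = 4p + 121 → p* = $61, q* = 365.
With the tax collected from sellers, supply shifts: qs = 4(p − 24.5) + 121.
Solving gives q = 323 with buyers paying $75 and sellers receiving $50.5 (the $24.5 wedge).
Burden on buyers: $14; on sellers: $10.5. (They sum to $24.5.)
The less price-elastic side of the market bears the larger share of a per-unit tax.

Buyers bear $14 per trip; sellers bear $10.5 per trip.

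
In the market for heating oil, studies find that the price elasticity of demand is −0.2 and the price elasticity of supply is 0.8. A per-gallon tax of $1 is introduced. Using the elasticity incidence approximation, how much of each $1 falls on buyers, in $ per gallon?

Buyers bear ≈ $0.8 per gallon.

Incidence ratio: buyers' share ≈ εs / (εs + |εd|) = 0.8 / (0.8 + 0.2) = 0.8.
So buyers bear ≈ 0.8 × $1 = $0.8; producers bear $0.2.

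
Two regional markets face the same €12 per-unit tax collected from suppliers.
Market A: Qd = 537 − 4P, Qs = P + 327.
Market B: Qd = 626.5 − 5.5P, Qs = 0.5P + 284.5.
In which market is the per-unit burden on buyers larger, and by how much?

Market A: pre-tax P* = €42, Q* = 369; post-tax Q = 359.4; per-unit burden on buyers = €2.4.
Market B: pre-tax P* = €57, Q* = 313; post-tax Q = 307.5; per-unit burden on buyers = €1.
Difference: €2.4 vs €1 → market A is larger by €1.4.

Market A, by €1.4.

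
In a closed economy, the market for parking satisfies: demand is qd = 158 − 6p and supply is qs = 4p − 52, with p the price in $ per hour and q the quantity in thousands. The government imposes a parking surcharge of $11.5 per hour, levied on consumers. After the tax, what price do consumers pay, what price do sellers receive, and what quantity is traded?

Consumers pay $25.6; sellers receive $14.1; quantity = 4.4.

Before the tax: set 158 − 6p = 4p − 52 → p* = $21, q* = 32.
With the tax collected from consumers, demand (in seller-price terms) shifts: qd = 158 − 6(p + 11.5).
Solving gives q = 4.4 with consumers paying $25.6 and sellers receiving $14.1 (the $11.5 wedge).
The less price-elastic side of the market bears the larger share of a per-unit tax.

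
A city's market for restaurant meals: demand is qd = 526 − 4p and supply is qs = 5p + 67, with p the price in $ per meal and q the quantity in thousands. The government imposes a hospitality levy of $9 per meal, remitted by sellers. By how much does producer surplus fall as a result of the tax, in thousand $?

Before the tax: set 526 − 4p = 5p + 67 → p* = $51, q* = 322.
With the tax collected from sellers, supply shifts: qs = 5(p − 9) + 67.
Solving gives q = 302 with buyers paying $56 and sellers receiving $47 (the $9 wedge).
ΔPS is the trapezoid between Q = 302 and Q = 322 of height $4: ½ · (322 + 302) · 4 = $1248.

Producer surplus falls by $1248 thousand.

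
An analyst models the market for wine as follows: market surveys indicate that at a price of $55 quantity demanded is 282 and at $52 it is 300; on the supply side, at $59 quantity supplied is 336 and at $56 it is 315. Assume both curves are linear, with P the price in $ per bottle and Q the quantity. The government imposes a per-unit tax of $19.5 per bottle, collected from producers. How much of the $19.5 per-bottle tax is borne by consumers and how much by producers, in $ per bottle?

Demand slope: (300 − 282)/(52 − 55) = -6, so Qd = 612 − 6P.
Supply slope: (315 − 336)/(56 − 59) = 7, so Qs = 7P − 77.
Without the tax, 612 − 6P = 7P − 77 gives 13P = 689, so P* = $53 and Q* = 294.
With the tax collected from producers, supply shifts: Qs = 7(P − 19.5) − 77.
New equilibrium: consumers pay $63.5, producers receive $44, Q = 231. (Wedge: Pb − Ps = 19.5.)
Burden on consumers: $10.5; on producers: $9. (They sum to $19.5.)
The less price-elastic side of the market bears the larger share of a per-unit tax.

Consumers bear $10.5 per bottle; producers bear $9 per bottle.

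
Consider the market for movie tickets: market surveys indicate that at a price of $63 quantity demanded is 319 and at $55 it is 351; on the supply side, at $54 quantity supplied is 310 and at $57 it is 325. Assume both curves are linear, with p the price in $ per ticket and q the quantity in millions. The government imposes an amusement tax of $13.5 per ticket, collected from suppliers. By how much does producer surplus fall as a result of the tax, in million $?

Demand slope: (351 − 319)/(55 − 63) = -4, so qd = 571 − 4p.
Supply slope: (325 − 310)/(57 − 54) = 5, so qs = 5p + 40.
Without the tax, 571 − 4p = 5p + 40 gives 9p = 531, so p* = $59 and q* = 335.
With the tax collected from suppliers, supply shifts: qs = 5(p − 13.5) + 40.
Solving gives q = 305 with consumers paying $66.5 and suppliers receiving $53 (the $13.5 wedge).
ΔPS is the trapezoid between Q = 305 and Q = 335 of height $6: ½ · (335 + 305) · 6 = $1920.

Producer surplus falls by $1920 million.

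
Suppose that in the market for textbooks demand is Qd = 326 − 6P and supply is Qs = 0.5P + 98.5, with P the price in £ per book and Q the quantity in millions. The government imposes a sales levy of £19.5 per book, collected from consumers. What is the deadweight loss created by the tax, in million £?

Deadweight loss = £87.75 million.

Before the tax: set 326 − 6P = 0.5P + 98.5 → P* = £35, Q* = 116.
With the tax collected from consumers, demand (in seller-price terms) shifts: Qd = 326 − 6(P + 19.5).
Solving gives Q = 107 with consumers paying £36.5 and producers receiving £17 (the £19.5 wedge).
Quantity falls by |ΔQ| = |116 − 107| = 9.
DWL = ½ · t · |ΔQ| = ½ · 19.5 · 9 = £87.75.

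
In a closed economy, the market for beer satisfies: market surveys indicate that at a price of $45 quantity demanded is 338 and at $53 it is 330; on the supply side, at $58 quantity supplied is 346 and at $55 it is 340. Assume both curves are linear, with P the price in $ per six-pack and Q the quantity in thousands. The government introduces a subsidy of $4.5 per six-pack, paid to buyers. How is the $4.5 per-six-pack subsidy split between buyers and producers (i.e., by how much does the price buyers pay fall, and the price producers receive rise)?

Buyers gain $3 per six-pack; producers gain $1.5 per six-pack.

Demand slope: (330 − 338)/(53 − 45) = -1, so Qd = 383 − P.
Supply slope: (340 − 346)/(55 − 58) = 2, so Qs = 2P + 230.
Without the subsidy, 383 − P = 2P + 230 gives 3P = 153, so P* = $51 and Q* = 332.
With a per-unit subsidy paid to buyers, each effectively pays P − 4.5, so demand becomes Qd = 383 − (P − 4.5).
New equilibrium: buyers pay $48, producers receive $52.5, Q = 335. (Wedge: Pb − Ps = −4.5.)
Gain to buyers: $3; to producers: $1.5. (They sum to $4.5.)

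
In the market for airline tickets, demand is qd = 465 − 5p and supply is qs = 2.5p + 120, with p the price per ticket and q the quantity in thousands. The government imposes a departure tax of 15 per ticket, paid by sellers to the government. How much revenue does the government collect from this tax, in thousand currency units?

Tax revenue = 3150 thousand.

Without the tax, 465 − 5p = 2.5p + 120 gives 7.5p = 345, so p* = 46 and q* = 235.
With the tax collected from sellers, supply shifts: qs = 2.5(p − 15) + 120.
Solving gives q = 210 with buyers paying 51 and sellers receiving 36 (the 15 wedge).
Revenue = t · Q = 15 · 210 = 3150.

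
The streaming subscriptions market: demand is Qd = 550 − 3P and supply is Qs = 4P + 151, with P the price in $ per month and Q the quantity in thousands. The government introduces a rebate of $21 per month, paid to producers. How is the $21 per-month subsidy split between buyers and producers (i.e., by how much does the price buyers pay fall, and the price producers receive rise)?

Buyers gain $12 per month; producers gain $9 per month.

Without the subsidy, 550 − 3P = 4P + 151 gives 7P = 399, so P* = $57 and Q* = 379.
With a per-unit subsidy paid to producers, each receives P + 21 per unit sold, so supply becomes Qs = 4(P + 21) + 151.
New equilibrium: buyers pay $45, producers receive $66, Q = 415. (Wedge: Pb − Ps = −21.)
Gain to buyers: $12; to producers: $9. (They sum to $21.)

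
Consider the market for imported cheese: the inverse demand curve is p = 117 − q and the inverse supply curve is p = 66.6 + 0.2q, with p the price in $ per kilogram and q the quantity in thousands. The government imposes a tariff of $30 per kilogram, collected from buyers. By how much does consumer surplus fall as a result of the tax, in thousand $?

Consumer surplus falls by $737.5 thousand.

Rewrite in direct form: qd = 117 − p and qs = 5p − 333.
Before the tax: set 117 − p = 5p − 333 → p* = $75, q* = 42.
With the tax collected from buyers, demand (in seller-price terms) shifts: qd = 117 − (p + 30).
New equilibrium: buyers pay $100, sellers receive $70, q = 17. (Wedge: pb − ps = 30.)
ΔCS is the trapezoid between Q = 17 and Q = 42 of height $25: ½ · (42 + 17) · 25 = $737.5.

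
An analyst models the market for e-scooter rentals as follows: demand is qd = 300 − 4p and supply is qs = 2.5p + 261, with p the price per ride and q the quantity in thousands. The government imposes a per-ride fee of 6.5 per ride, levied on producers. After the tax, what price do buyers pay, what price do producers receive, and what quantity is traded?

Before the tax: set 300 − 4p = 2.5p + 261 → p* = 6, q* = 276.
With the tax collected from producers, supply shifts: qs = 2.5(p − 6.5) + 261.
New equilibrium: buyers pay 8.5, producers receive 2, q = 266. (Wedge: pb − ps = 6.5.)

Buyers pay 8.5; producers receive 2; quantity = 266.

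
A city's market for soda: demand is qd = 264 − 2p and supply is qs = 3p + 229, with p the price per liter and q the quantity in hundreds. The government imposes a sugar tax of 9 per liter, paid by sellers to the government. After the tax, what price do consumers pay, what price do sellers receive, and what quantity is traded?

Without the tax, 264 − 2p = 3p + 229 gives 5p = 35, so p* = 7 and q* = 250.
With the tax collected from sellers, supply shifts: qs = 3(p − 9) + 229.
Solving gives q = 239.2 with consumers paying 12.4 and sellers receiving 3.4 (the 9 wedge).

Consumers pay 12.4; sellers receive 3.4; quantity = 239.2.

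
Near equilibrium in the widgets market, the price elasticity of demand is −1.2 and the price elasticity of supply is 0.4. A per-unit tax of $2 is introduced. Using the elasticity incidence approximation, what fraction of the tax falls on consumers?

Consumers' share ≈ 0.25.

Incidence ratio: consumers' share ≈ εs / (εs + |εd|) = 0.4 / (0.4 + 1.2) = 0.25.
Supply is the less elastic side, so consumers bear the smaller share.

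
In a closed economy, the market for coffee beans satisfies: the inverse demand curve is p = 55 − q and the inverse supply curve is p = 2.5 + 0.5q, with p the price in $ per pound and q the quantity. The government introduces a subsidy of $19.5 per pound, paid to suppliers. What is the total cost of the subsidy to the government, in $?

Government outlay = $936.

Rewrite in direct form: qd = 55 − p and qs = 2p − 5.
Without the subsidy, 55 − p = 2p − 5 gives 3p = 60, so p* = $20 and q* = 35.
With a per-unit subsidy paid to suppliers, each receives p + 19.5 per unit sold, so supply becomes qs = 2(p + 19.5) − 5.
Solving gives q = 48 with buyers paying $7 and suppliers receiving $26.5 (the $19.5 wedge).
Outlay = t · Q = 19.5 · 48 = $936.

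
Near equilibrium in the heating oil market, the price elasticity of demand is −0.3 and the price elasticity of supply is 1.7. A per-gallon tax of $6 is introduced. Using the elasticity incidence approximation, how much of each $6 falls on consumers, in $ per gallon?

Consumers bear ≈ $5.1 per gallon.

Incidence ratio: consumers' share ≈ εs / (εs + |εd|) = 1.7 / (1.7 + 0.3) = 0.85.
So consumers bear ≈ 0.85 × $6 = $5.1; producers bear $0.9.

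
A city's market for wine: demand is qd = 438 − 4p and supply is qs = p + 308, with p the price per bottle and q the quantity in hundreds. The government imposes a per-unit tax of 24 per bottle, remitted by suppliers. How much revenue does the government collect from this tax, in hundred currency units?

Before the tax: set 438 − 4p = p + 308 → p* = 26, q* = 334.
With the tax collected from suppliers, supply shifts: qs = (p − 24) + 308.
New equilibrium: buyers pay 30.8, suppliers receive 6.8, q = 314.8. (Wedge: pb − ps = 24.)
Revenue = t · Q = 24 · 314.8 = 7555.2.

Tax revenue = 7555.2 hundred.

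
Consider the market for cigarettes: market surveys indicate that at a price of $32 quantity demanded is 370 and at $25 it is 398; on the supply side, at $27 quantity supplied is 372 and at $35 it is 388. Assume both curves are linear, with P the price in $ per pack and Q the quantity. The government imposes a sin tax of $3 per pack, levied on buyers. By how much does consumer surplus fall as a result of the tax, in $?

Consumer surplus falls by $376.

Demand slope: (398 − 370)/(25 − 32) = -4, so Qd = 498 − 4P.
Supply slope: (388 − 372)/(35 − 27) = 2, so Qs = 2P + 318.
Before the tax: set 498 − 4P = 2P + 318 → P* = $30, Q* = 378.
With the tax collected from buyers, demand (in seller-price terms) shifts: Qd = 498 − 4(P + 3).
Solving gives Q = 374 with buyers paying $31 and producers receiving $28 (the $3 wedge).
ΔCS is the trapezoid between Q = 374 and Q = 378 of height $1: ½ · (378 + 374) · 1 = $376.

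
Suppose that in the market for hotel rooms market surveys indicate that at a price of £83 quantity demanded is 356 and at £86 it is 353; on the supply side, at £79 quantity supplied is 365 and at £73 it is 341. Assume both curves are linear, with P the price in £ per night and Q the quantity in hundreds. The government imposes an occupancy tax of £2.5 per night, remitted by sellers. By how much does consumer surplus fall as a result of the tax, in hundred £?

Consumer surplus falls by £720 hundred.

Demand slope: (353 − 356)/(86 − 83) = -1, so Qd = 439 − P.
Supply slope: (341 − 365)/(73 − 79) = 4, so Qs = 4P + 49.
Before the tax: set 439 − P = 4P + 49 → P* = £78, Q* = 361.
With the tax collected from sellers, supply shifts: Qs = 4(P − 2.5) + 49.
Solving gives Q = 359 with consumers paying £80 and sellers receiving £77.5 (the £2.5 wedge).
ΔCS is the trapezoid between Q = 359 and Q = 361 of height £2: ½ · (361 + 359) · 2 = £720.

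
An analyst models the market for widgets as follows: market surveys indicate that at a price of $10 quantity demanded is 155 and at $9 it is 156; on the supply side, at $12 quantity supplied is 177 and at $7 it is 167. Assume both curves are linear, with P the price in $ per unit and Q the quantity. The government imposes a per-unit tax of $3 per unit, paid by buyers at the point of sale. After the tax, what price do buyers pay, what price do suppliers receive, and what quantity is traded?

Buyers pay $6; suppliers receive $3; quantity = 159.

Demand slope: (156 − 155)/(9 − 10) = -1, so Qd = 165 − P.
Supply slope: (167 − 177)/(7 − 12) = 2, so Qs = 2P + 153.
Before the tax: set 165 − P = 2P + 153 → P* = $4, Q* = 161.
With the tax collected from buyers, demand (in seller-price terms) shifts: Qd = 165 − (P + 3).
Solving gives Q = 159 with buyers paying $6 and suppliers receiving $3 (the $3 wedge).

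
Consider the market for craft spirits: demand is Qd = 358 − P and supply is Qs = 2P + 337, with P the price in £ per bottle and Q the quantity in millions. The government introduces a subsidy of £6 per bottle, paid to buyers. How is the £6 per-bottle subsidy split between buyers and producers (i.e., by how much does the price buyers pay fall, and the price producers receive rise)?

Without the subsidy, 358 − P = 2P + 337 gives 3P = 21, so P* = £7 and Q* = 351.
With a per-unit subsidy paid to buyers, each effectively pays P − 6, so demand becomes Qd = 358 − (P − 6).
New equilibrium: buyers pay £3, producers receive £9, Q = 355. (Wedge: Pb − Ps = −6.)
Gain to buyers: £4; to producers: £2. (They sum to £6.)

Buyers gain £4 per bottle; producers gain £2 per bottle.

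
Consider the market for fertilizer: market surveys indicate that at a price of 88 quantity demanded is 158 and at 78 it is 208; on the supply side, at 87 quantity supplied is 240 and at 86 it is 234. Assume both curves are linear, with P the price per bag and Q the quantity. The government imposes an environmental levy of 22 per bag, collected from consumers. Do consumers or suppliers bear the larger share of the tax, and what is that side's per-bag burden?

Consumers bear the larger share: 12 per bag.

Demand slope: (208 − 158)/(78 − 88) = -5, so Qd = 598 − 5P.
Supply slope: (234 − 240)/(86 − 87) = 6, so Qs = 6P − 282.
Before the tax: set 598 − 5P = 6P − 282 → P* = 80, Q* = 198.
With the tax collected from consumers, demand (in seller-price terms) shifts: Qd = 598 − 5(P + 22).
Solving gives Q = 138 with consumers paying 92 and suppliers receiving 70 (the 22 wedge).
Per-bag burden: consumers 12, suppliers 10.
Consumers take the larger share because demand is less price-elastic here (demand slope 5 vs supply slope 6).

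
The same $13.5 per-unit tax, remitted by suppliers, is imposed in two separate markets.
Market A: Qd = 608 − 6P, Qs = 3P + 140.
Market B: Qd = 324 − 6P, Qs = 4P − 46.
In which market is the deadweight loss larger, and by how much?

Market A: pre-tax P* = $52, Q* = 296; post-tax Q = 269; deadweight loss = $182.25.
Market B: pre-tax P* = $37, Q* = 102; post-tax Q = 69.6; deadweight loss = $218.7.
Difference: $182.25 vs $218.7 → market B is larger by $36.45.

Market B, by $36.45.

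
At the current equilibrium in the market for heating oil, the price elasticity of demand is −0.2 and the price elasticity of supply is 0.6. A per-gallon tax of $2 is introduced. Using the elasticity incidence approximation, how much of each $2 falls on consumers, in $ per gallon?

Incidence ratio: consumers' share ≈ εs / (εs + |εd|) = 0.6 / (0.6 + 0.2) = 0.75.
So consumers bear ≈ 0.75 × $2 = $1.5; producers bear $0.5.

Consumers bear ≈ $1.5 per gallon.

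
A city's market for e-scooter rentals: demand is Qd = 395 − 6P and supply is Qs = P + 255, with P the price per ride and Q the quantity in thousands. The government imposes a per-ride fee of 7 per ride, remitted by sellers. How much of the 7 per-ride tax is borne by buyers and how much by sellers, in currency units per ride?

Before the tax: set 395 − 6P = P + 255 → P* = 20, Q* = 275.
With the tax collected from sellers, supply shifts: Qs = (P − 7) + 255.
Solving gives Q = 269 with buyers paying 21 and sellers receiving 14 (the 7 wedge).
Burden on buyers: 1; on sellers: 6. (They sum to 7.)

Buyers bear 1 per ride; sellers bear 6 per ride.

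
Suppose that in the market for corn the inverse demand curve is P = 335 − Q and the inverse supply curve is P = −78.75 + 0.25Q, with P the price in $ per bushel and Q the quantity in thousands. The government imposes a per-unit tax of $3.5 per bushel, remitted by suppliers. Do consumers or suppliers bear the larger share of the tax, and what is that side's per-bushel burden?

Inverting to Q(P) form: Qd = 335 − P; Qs = 4P + 315.
Before the tax: set 335 − P = 4P + 315 → P* = $4, Q* = 331.
With the tax collected from suppliers, supply shifts: Qs = 4(P − 3.5) + 315.
Solving gives Q = 328.2 with consumers paying $6.8 and suppliers receiving $3.3 (the $3.5 wedge).
Per-bushel burden: consumers $2.8, suppliers $0.7.
Consumers take the larger share because demand is less price-elastic here (demand slope 1 vs supply slope 4).
The less price-elastic side of the market bears the larger share of a per-unit tax.

Consumers bear the larger share: $2.8 per bushel.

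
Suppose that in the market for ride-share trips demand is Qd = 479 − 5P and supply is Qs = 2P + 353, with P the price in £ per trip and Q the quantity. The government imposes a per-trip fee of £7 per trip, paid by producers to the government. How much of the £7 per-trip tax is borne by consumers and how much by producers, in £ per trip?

Without the tax, 479 − 5P = 2P + 353 gives 7P = 126, so P* = £18 and Q* = 389.
With the tax collected from producers, supply shifts: Qs = 2(P − 7) + 353.
Solving gives Q = 379 with consumers paying £20 and producers receiving £13 (the £7 wedge).
Burden on consumers: £2; on producers: £5. (They sum to £7.)

Consumers bear £2 per trip; producers bear £5 per trip.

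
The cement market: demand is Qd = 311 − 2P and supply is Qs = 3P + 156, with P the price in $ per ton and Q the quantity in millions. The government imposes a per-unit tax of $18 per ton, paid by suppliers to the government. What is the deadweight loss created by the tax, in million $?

Before the tax: set 311 − 2P = 3P + 156 → P* = $31, Q* = 249.
With the tax collected from suppliers, supply shifts: Qs = 3(P − 18) + 156.
New equilibrium: consumers pay $41.8, suppliers receive $23.8, Q = 227.4. (Wedge: Pb − Ps = 18.)
Quantity falls by |ΔQ| = |249 − 227.4| = 21.6.
DWL = ½ · t · |ΔQ| = ½ · 18 · 21.6 = $194.4.

Deadweight loss = $194.4 million.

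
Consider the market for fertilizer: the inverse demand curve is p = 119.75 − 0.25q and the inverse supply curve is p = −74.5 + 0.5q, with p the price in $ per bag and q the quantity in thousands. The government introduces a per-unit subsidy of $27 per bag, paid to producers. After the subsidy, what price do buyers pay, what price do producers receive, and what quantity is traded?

Rewrite in direct form: qd = 479 − 4p and qs = 2p + 149.
Without the subsidy, 479 − 4p = 2p + 149 gives 6p = 330, so p* = $55 and q* = 259.
With a per-unit subsidy paid to producers, each receives p + 27 per unit sold, so supply becomes qs = 2(p + 27) + 149.
New equilibrium: buyers pay $46, producers receive $73, q = 295. (Wedge: pb − ps = −27.)

Buyers pay $46; producers receive $73; quantity = 295.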